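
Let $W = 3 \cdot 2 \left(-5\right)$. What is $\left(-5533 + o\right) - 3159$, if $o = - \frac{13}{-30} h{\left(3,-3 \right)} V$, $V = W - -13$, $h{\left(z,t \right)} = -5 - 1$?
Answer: $- \frac{43239}{5} \approx -8647.8$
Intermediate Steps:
$h{\left(z,t \right)} = -6$
$W = -30$ ($W = 6 \left(-5\right) = -30$)
$V = -17$ ($V = -30 - -13 = -30 + 13 = -17$)
$o = \frac{221}{5}$ ($o = - \frac{13}{-30} \left(-6\right) \left(-17\right) = \left(-13\right) \left(- \frac{1}{30}\right) \left(-6\right) \left(-17\right) = \frac{13}{30} \left(-6\right) \left(-17\right) = \left(- \frac{13}{5}\right) \left(-17\right) = \frac{221}{5} \approx 44.2$)
$\left(-5533 + o\right) - 3159 = \left(-5533 + \frac{221}{5}\right) - 3159 = - \frac{27444}{5} - 3159 = - \frac{43239}{5}$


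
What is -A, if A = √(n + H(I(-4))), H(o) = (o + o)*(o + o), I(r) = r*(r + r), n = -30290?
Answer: -I*√26194 ≈ -161.85*I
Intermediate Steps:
I(r) = 2*r² (I(r) = r*(2*r) = 2*r²)
H(o) = 4*o² (H(o) = (2*o)*(2*o) = 4*o²)
A = I*√26194 (A = √(-30290 + 4*(2*(-4)²)²) = √(-30290 + 4*(2*16)²) = √(-30290 + 4*32²) = √(-30290 + 4*1024) = √(-30290 + 4096) = √(-26194) = I*√26194 ≈ 161.85*I)
-A = -I*√26194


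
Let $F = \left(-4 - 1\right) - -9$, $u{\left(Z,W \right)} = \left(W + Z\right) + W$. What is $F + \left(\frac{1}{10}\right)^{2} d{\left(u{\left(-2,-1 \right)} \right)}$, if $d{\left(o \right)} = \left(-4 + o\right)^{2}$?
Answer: $\frac{116}{25} \approx 4.64$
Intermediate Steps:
$u{\left(Z,W \right)} = Z + 2 W$
$F = 4$ ($F = -5 + 9 = 4$)
$F + \left(\frac{1}{10}\right)^{2} d{\left(u{\left(-2,-1 \right)} \right)} = 4 + \left(\frac{1}{10}\right)^{2} \left(-4 + \left(-2 + 2 \left(-1\right)\right)\right)^{2} = 4 + \frac{\left(-4 - 4\right)^{2}}{100} = 4 + \frac{\left(-8\right)^{2}}{100} = 4 + \frac{1}{100} \cdot 64 = 4 + \frac{16}{25} = \frac{116}{25}$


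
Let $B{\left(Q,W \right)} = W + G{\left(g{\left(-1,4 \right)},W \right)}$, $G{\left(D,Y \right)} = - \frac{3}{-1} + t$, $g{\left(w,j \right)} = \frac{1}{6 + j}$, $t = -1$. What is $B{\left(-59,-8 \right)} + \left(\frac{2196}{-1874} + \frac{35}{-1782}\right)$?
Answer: $- \frac{12007835}{1669734} \approx -7.1915$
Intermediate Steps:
$G{\left(D,Y \right)} = 2$ ($G{\left(D,Y \right)} = - \frac{3}{-1} - 1 = - 3 \left(-1\right) - 1 = \left(-1\right) \left(-3\right) - 1 = 3 - 1 = 2$)
$B{\left(Q,W \right)} = 2 + W$ ($B{\left(Q,W \right)} = W + 2 = 2 + W$)
$B{\left(-59,-8 \right)} + \left(\frac{2196}{-1874} + \frac{35}{-1782}\right) = \left(2 - 8\right) + \left(\frac{2196}{-1874} + \frac{35}{-1782}\right) = -6 + \left(2196 \left(- \frac{1}{1874}\right) + 35 \left(- \frac{1}{1782}\right)\right) = -6 - \frac{1989431}{1669734} = - \frac{12007835}{1669734}$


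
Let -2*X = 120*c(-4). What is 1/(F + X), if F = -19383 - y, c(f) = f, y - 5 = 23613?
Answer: -1/42761 ≈ -2.3386e-5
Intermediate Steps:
y = 23618 (y = 5 + 23613 = 23618)
F = -43001 (F = -19383 - 1*23618 = -19383 - 23618 = -43001)
X = 240 (X = -60*(-4) = -½*(-480) = 240)
1/(F + X) = 1/(-43001 + 240) = 1/(-42761) = -1/42761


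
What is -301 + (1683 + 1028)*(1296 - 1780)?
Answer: -1312425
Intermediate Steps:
-301 + (1683 + 1028)*(1296 - 1780) = -301 + 2711*(-484) = -301 - 1312124 = -1312425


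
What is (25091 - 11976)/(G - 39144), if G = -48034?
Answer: -13115/87178 ≈ -0.15044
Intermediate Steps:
(25091 - 11976)/(G - 39144) = (25091 - 11976)/(-48034 - 39144) = 13115/(-87178) = 13115*(-1/87178) = -13115/87178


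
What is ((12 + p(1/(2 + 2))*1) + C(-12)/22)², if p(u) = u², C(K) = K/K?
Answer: 4541161/30976 ≈ 146.60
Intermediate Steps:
C(K) = 1
((12 + p(1/(2 + 2))*1) + C(-12)/22)² = ((12 + (1/(2 + 2))²*1) + 1/22)² = ((12 + (1/4)²*1) + 1*(1/22))² = ((12 + (¼)²*1) + 1/22)² = ((12 + (1/16)*1) + 1/22)² = ((12 + 1/16) + 1/22)² = (193/16 + 1/22)² = (2131/176)² = 4541161/30976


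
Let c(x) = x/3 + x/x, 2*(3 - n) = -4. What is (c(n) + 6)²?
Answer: 676/9 ≈ 75.111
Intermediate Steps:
n = 5 (n = 3 - ½*(-4) = 3 + 2 = 5)
c(x) = 1 + x/3 (c(x) = x*(⅓) + 1 = x/3 + 1 = 1 + x/3)
(c(n) + 6)² = ((1 + (⅓)*5) + 6)² = ((1 + 5/3) + 6)² = (8/3 + 6)² = (26/3)² = 676/9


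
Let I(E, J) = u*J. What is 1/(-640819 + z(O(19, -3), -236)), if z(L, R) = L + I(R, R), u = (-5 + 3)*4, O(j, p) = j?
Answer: -1/638912 ≈ -1.5652e-6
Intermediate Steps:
u = -8 (u = -2*4 = -8)
I(E, J) = -8*J
z(L, R) = L - 8*R
1/(-640819 + z(O(19, -3), -236)) = 1/(-640819 + (19 - 8*(-236))) = 1/(-640819 + (19 + 1888)) = 1/(-640819 + 1907) = 1/(-638912) = -1/638912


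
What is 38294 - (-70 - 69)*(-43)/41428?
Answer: 1586437855/41428 ≈ 38294.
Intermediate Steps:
38294 - (-70 - 69)*(-43)/41428 = 38294 - (-139*(-43))/41428 = 38294 - 5977/41428 = 1586437855/41428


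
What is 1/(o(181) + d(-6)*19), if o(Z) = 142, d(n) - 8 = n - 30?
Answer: -1/390 ≈ -0.0025641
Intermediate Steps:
d(n) = -22 + n (d(n) = 8 + (n - 30) = 8 + (-30 + n) = -22 + n)
1/(o(181) + d(-6)*19) = 1/(142 + (-22 - 6)*19) = 1/(142 - 28*19) = 1/(142 - 532) = 1/(-390) = -1/390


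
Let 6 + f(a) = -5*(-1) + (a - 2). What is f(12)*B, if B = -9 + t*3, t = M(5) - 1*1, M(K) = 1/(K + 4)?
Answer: -105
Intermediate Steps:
M(K) = 1/(4 + K)
t = -8/9 (t = 1/(4 + 5) - 1*1 = 1/9 - 1 = ⅑ - 1 = -8/9 ≈ -0.88889)
f(a) = -3 + a (f(a) = -6 + (-5*(-1) + (a - 2)) = -6 + (5 + (-2 + a)) = -6 + (3 + a) = -3 + a)
B = -35/3 (B = -9 - 8/9*3 = -9 - 8/3 = -35/3 ≈ -11.667)
f(12)*B = (-3 + 12)*(-35/3) = 9*(-35/3) = -105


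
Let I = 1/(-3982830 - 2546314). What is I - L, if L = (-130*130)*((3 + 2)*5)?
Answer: 2758563339999/6529144 ≈ 4.2250e+5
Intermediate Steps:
L = -422500 (L = -84500*5 = -16900*25 = -422500)
I = -1/6529144 (I = 1/(-6529144) = -1/6529144 ≈ -1.5316e-7)
I - L = -1/6529144 - 1*(-422500) = -1/6529144 + 422500 = 2758563339999/6529144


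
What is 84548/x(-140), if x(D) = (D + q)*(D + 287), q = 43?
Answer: -84548/14259 ≈ -5.9295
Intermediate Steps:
x(D) = (43 + D)*(287 + D) (x(D) = (D + 43)*(D + 287) = (43 + D)*(287 + D))
84548/x(-140) = 84548/(12341 + (-140)² + 330*(-140)) = 84548/(12341 + 19600 - 46200) = 84548/(-14259) = 84548*(-1/14259) = -84548/14259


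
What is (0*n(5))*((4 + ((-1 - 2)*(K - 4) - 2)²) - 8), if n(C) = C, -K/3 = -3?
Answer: 0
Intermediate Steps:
K = 9 (K = -3*(-3) = 9)
(0*n(5))*((4 + ((-1 - 2)*(K - 4) - 2)²) - 8) = (0*5)*((4 + ((-1 - 2)*(9 - 4) - 2)²) - 8) = 0*((4 + (-3*5 - 2)²) - 8) = 0*((4 + (-15 - 2)²) - 8) = 0*((4 + (-17)²) - 8) = 0*((4 + 289) - 8) = 0*(293 - 8) = 0*285 = 0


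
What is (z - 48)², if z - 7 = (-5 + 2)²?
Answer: 1024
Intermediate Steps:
z = 16 (z = 7 + (-5 + 2)² = 7 + (-3)² = 7 + 9 = 16)
(z - 48)² = (16 - 48)² = (-32)² = 1024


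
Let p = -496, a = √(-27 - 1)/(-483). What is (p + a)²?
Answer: 8198975228/33327 + 1984*I*√7/483 ≈ 2.4602e+5 + 10.868*I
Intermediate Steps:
a = -2*I*√7/483 (a = √(-28)*(-1/483) = (2*I*√7)*(-1/483) = -2*I*√7/483 ≈ -0.010955*I)
(p + a)² = (-496 - 2*I*√7/483)²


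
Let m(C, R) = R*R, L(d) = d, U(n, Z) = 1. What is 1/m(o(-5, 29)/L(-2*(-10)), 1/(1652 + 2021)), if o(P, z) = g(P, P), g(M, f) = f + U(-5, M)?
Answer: 13490929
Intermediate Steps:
g(M, f) = 1 + f (g(M, f) = f + 1 = 1 + f)
o(P, z) = 1 + P
m(C, R) = R²
1/m(o(-5, 29)/L(-2*(-10)), 1/(1652 + 2021)) = 1/((1/(1652 + 2021))²) = 1/((1/3673)²) = 1/(1/13490929) = 13490929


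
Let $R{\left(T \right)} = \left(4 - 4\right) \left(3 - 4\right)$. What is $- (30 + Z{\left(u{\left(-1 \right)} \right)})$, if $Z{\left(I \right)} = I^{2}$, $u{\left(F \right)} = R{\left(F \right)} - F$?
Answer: $-31$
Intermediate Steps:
$R{\left(T \right)} = 0$ ($R{\left(T \right)} = 0 \left(-1\right) = 0$)
$u{\left(F \right)} = - F$ ($u{\left(F \right)} = 0 - F = - F$)
$- (30 + Z{\left(u{\left(-1 \right)} \right)}) = - (30 + \left(\left(-1\right) \left(-1\right)\right)^{2}) = - (30 + 1^{2}) = - (30 + 1) = \left(-1\right) 31 = -31$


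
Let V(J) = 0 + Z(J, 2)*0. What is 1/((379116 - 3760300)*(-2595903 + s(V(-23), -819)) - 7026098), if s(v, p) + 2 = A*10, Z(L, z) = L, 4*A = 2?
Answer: 1/8777208519502 ≈ 1.1393e-13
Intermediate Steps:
A = 1/2 (A = (1/4)*2 = 1/2 ≈ 0.50000)
V(J) = 0 (V(J) = 0 + J*0 = 0 + 0 = 0)
s(v, p) = 3 (s(v, p) = -2 + (1/2)*10 = -2 + 5 = 3)
1/((379116 - 3760300)*(-2595903 + s(V(-23), -819)) - 7026098) = 1/((379116 - 3760300)*(-2595903 + 3) - 7026098) = 1/(-3381184*(-2595900) - 7026098) = 1/(8777215545600 - 7026098) = 1/8777208519502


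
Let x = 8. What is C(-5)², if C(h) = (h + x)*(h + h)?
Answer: 900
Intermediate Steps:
C(h) = 2*h*(8 + h) (C(h) = (h + 8)*(h + h) = (8 + h)*(2*h) = 2*h*(8 + h))
C(-5)² = (2*(-5)*(8 - 5))² = (2*(-5)*3)² = (-30)² = 900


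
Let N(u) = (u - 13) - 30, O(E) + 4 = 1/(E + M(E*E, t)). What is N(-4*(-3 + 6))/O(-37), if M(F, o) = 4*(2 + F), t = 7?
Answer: 299585/21787 ≈ 13.751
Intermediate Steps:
M(F, o) = 8 + 4*F
O(E) = -4 + 1/(8 + E + 4*E²) (O(E) = -4 + 1/(E + (8 + 4*(E*E))) = -4 + 1/(E + (8 + 4*E²)) = -4 + 1/(8 + E + 4*E²))
N(u) = -43 + u (N(u) = (-13 + u) - 30 = -43 + u)
N(-4*(-3 + 6))/O(-37) = (-43 - 4*(-3 + 6))/(((-31 - 16*(-37)² - 4*(-37))/(8 - 37 + 4*(-37)²))) = (-43 - 4*3)/(((-31 - 16*1369 + 148)/(8 - 37 + 4*1369))) = (-43 - 12)/(((-31 - 21904 + 148)/(8 - 37 + 5476))) = -55/(-21787/5447) = -55*(-5447/21787) = 299585/21787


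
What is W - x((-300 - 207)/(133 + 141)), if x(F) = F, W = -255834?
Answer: -70098009/274 ≈ -2.5583e+5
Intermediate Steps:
W - x((-300 - 207)/(133 + 141)) = -255834 - (-300 - 207)/(133 + 141) = -255834 - (-507)/274 = -255834 - 1*(-507/274) = -255834 + 507/274 = -70098009/274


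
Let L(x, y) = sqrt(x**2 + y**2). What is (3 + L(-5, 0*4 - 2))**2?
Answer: (3 + sqrt(29))**2 ≈ 70.311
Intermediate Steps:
(3 + L(-5, 0*4 - 2))**2 = (3 + sqrt((-5)**2 + (0*4 - 2)**2))**2 = (3 + sqrt(25 + (0 - 2)**2))**2 = (3 + sqrt(25 + (-2)**2))**2 = (3 + sqrt(25 + 4))**2 = (3 + sqrt(29))**2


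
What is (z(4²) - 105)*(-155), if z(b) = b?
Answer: 13795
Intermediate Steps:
(z(4²) - 105)*(-155) = (4² - 105)*(-155) = (16 - 105)*(-155) = -89*(-155) = 13795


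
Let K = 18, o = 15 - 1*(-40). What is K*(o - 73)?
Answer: -324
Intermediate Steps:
o = 55 (o = 15 + 40 = 55)
K*(o - 73) = 18*(55 - 73) = 18*(-18) = -324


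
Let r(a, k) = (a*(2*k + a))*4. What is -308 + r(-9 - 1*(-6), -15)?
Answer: 88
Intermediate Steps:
r(a, k) = 4*a*(a + 2*k) (r(a, k) = (a*(a + 2*k))*4 = 4*a*(a + 2*k))
-308 + r(-9 - 1*(-6), -15) = -308 + 4*(-9 - 1*(-6))*((-9 - 1*(-6)) + 2*(-15)) = -308 + 4*(-9 + 6)*((-9 + 6) - 30) = -308 + 4*(-3)*(-3 - 30) = -308 + 4*(-3)*(-33) = -308 + 396 = 88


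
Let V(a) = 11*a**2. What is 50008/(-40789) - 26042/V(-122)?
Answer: -660695495/477009874 ≈ -1.3851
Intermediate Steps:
50008/(-40789) - 26042/V(-122) = 50008/(-40789) - 26042/(11*(-122)**2) = 50008*(-1/40789) - 26042/(11*14884) = -7144/5827 - 26042/163724 = -7144/5827 - 26042*1/163724 = -7144/5827 - 13021/81862 = -660695495/477009874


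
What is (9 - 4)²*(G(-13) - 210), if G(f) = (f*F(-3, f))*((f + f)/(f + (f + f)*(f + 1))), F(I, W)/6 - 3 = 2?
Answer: -101250/23 ≈ -4402.2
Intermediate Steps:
F(I, W) = 30 (F(I, W) = 18 + 6*2 = 18 + 12 = 30)
G(f) = 60*f²/(f + 2*f*(1 + f)) (G(f) = (f*30)*((f + f)/(f + (f + f)*(f + 1))) = (30*f)*((2*f)/(f + (2*f)*(1 + f))) = (30*f)*((2*f)/(f + 2*f*(1 + f))) = (30*f)*(2*f/(f + 2*f*(1 + f))) = 60*f²/(f + 2*f*(1 + f)))
(9 - 4)²*(G(-13) - 210) = (9 - 4)²*(60*(-13)/(3 + 2*(-13)) - 210) = 5²*(60*(-13)/(3 - 26) - 210) = 25*(60*(-13)/(-23) - 210) = 25*(60*(-13)*(-1/23) - 210) = 25*(780/23 - 210) = 25*(-4050/23) = -101250/23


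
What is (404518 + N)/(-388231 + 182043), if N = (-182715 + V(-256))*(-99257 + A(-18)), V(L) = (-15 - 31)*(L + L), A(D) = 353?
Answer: -7871130935/103094 ≈ -76349.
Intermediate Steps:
V(L) = -92*L
N = 15741857352 (N = (-182715 - 92*(-256))*(-99257 + 353) = (-182715 + 23552)*(-98904) = -159163*(-98904) = 15741857352)
(404518 + N)/(-388231 + 182043) = (404518 + 15741857352)/(-388231 + 182043) = 15742261870/(-206188) = 15742261870*(-1/206188) = -7871130935/103094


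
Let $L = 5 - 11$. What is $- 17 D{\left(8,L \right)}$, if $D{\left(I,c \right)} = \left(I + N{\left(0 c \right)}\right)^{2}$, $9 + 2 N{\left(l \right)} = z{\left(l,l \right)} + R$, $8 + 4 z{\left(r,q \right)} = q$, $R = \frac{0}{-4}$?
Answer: $- \frac{425}{4} \approx -106.25$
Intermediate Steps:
$R = 0$ ($R = 0 \left(- \frac{1}{4}\right) = 0$)
$z{\left(r,q \right)} = -2 + \frac{q}{4}$
$N{\left(l \right)} = - \frac{11}{2} + \frac{l}{8}$ ($N{\left(l \right)} = - \frac{9}{2} + \frac{\left(-2 + \frac{l}{4}\right) + 0}{2} = - \frac{9}{2} + \frac{-2 + \frac{l}{4}}{2} = - \frac{9}{2} + \left(-1 + \frac{l}{8}\right) = - \frac{11}{2} + \frac{l}{8}$)
$L = -6$
$D{\left(I,c \right)} = \left(- \frac{11}{2} + I\right)^{2}$ ($D{\left(I,c \right)} = \left(I + \left(- \frac{11}{2} + \frac{0 c}{8}\right)\right)^{2} = \left(I + \left(- \frac{11}{2} + \frac{1}{8} \cdot 0\right)\right)^{2} = \left(I + \left(- \frac{11}{2} + 0\right)\right)^{2} = \left(I - \frac{11}{2}\right)^{2} = \left(- \frac{11}{2} + I\right)^{2}$)
$- 17 D{\left(8,L \right)} = - 17 \frac{\left(-11 + 2 \cdot 8\right)^{2}}{4} = - 17 \frac{\left(-11 + 16\right)^{2}}{4} = - 17 \frac{5^{2}}{4} = - 17 \cdot \frac{1}{4} \cdot 25 = \left(-17\right) \frac{25}{4} = - \frac{425}{4}$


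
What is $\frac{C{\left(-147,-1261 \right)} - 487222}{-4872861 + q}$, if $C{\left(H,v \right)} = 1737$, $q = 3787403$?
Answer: $\frac{44135}{98678} \approx 0.44726$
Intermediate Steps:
$\frac{C{\left(-147,-1261 \right)} - 487222}{-4872861 + q} = \frac{1737 - 487222}{-4872861 + 3787403} = - \frac{485485}{-1085458} = \left(-485485\right) \left(- \frac{1}{1085458}\right) = \frac{44135}{98678}$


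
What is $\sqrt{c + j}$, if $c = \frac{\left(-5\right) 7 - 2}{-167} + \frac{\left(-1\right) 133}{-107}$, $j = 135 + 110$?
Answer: $\frac{5 \sqrt{3147856647}}{17869} \approx 15.699$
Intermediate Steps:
$j = 245$
$c = \frac{26170}{17869}$ ($c = \left(-35 - 2\right) \left(- \frac{1}{167}\right) - - \frac{133}{107} = \left(-37\right) \left(- \frac{1}{167}\right) + \frac{133}{107} = \frac{37}{167} + \frac{133}{107} = \frac{26170}{17869} \approx 1.4645$)
$\sqrt{c + j} = \sqrt{\frac{26170}{17869} + 245} = \sqrt{\frac{4404075}{17869}} = \frac{5 \sqrt{3147856647}}{17869}$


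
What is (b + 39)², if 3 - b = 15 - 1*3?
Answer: 900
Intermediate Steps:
b = -9 (b = 3 - (15 - 1*3) = 3 - (15 - 3) = 3 - 1*12 = 3 - 12 = -9)
(b + 39)² = (-9 + 39)² = 30² = 900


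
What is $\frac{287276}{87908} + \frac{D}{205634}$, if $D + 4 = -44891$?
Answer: $\frac{13781770831}{4519218418} \approx 3.0496$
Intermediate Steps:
$D = -44895$ ($D = -4 - 44891 = -44895$)
$\frac{287276}{87908} + \frac{D}{205634} = \frac{287276}{87908} - \frac{44895}{205634} = 287276 \cdot \frac{1}{87908} - \frac{44895}{205634} = \frac{71819}{21977} - \frac{44895}{205634} = \frac{13781770831}{4519218418}$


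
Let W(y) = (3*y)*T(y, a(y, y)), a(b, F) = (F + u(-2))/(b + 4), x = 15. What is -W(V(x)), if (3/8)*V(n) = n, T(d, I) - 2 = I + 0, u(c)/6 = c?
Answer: -3480/11 ≈ -316.36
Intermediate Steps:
u(c) = 6*c
a(b, F) = (-12 + F)/(4 + b) (a(b, F) = (F + 6*(-2))/(b + 4) = (F - 12)/(4 + b) = (-12 + F)/(4 + b))
T(d, I) = 2 + I (T(d, I) = 2 + (I + 0) = 2 + I)
V(n) = 8*n/3
W(y) = 3*y*(2 + (-12 + y)/(4 + y)) (W(y) = (3*y)*(2 + (-12 + y)/(4 + y)) = 3*y*(2 + (-12 + y)/(4 + y)))
-W(V(x)) = -3*(8/3)*15*(-4 + 3*((8/3)*15))/(4 + (8/3)*15) = -3*40*(-4 + 3*40)/(4 + 40) = -3*40*(-4 + 120)/44 = -3*40*116/44 = -1*3480/11 = -3480/11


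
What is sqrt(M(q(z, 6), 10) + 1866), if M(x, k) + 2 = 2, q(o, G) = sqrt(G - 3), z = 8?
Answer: sqrt(1866) ≈ 43.197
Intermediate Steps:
q(o, G) = sqrt(-3 + G)
M(x, k) = 0 (M(x, k) = -2 + 2 = 0)
sqrt(M(q(z, 6), 10) + 1866) = sqrt(0 + 1866) = sqrt(1866)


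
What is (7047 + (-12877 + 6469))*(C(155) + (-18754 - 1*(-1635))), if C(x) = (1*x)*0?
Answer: -10939041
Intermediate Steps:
C(x) = 0 (C(x) = x*0 = 0)
(7047 + (-12877 + 6469))*(C(155) + (-18754 - 1*(-1635))) = (7047 + (-12877 + 6469))*(0 + (-18754 - 1*(-1635))) = (7047 - 6408)*(0 + (-18754 + 1635)) = 639*(0 - 17119) = 639*(-17119) = -10939041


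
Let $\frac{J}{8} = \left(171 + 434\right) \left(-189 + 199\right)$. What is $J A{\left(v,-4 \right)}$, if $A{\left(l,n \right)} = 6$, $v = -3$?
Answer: $290400$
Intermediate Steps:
$J = 48400$ ($J = 8 \left(171 + 434\right) \left(-189 + 199\right) = 8 \cdot 605 \cdot 10 = 8 \cdot 6050 = 48400$)
$J A{\left(v,-4 \right)} = 48400 \cdot 6 = 290400$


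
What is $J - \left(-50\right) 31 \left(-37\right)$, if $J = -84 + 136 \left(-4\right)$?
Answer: $-57978$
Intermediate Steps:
$J = -628$ ($J = -84 - 544 = -628$)
$J - \left(-50\right) 31 \left(-37\right) = -628 - \left(-50\right) 31 \left(-37\right) = -628 - \left(-1550\right) \left(-37\right) = -628 - 57350 = -57978$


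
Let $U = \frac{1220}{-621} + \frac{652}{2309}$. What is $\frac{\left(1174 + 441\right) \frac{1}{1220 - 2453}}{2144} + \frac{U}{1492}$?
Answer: $- \frac{273098619811}{157097658875616} \approx -0.0017384$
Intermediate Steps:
$U = - \frac{2412088}{1433889}$ ($U = 1220 \left(- \frac{1}{621}\right) + 652 \cdot \frac{1}{2309} = - \frac{1220}{621} + \frac{652}{2309} = - \frac{2412088}{1433889} \approx -1.6822$)
$\frac{\left(1174 + 441\right) \frac{1}{1220 - 2453}}{2144} + \frac{U}{1492} = \frac{\left(1174 + 441\right) \frac{1}{1220 - 2453}}{2144} - \frac{2412088}{1433889 \cdot 1492} = \frac{1615}{-1233} \cdot \frac{1}{2144} - \frac{603022}{534840597} = 1615 \left(- \frac{1}{1233}\right) \frac{1}{2144} - \frac{603022}{534840597} = \left(- \frac{1615}{1233}\right) \frac{1}{2144} - \frac{603022}{534840597} = - \frac{1615}{2643552} - \frac{603022}{534840597} = - \frac{273098619811}{157097658875616}$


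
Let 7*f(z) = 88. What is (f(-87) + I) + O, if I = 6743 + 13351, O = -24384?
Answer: -29942/7 ≈ -4277.4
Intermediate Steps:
f(z) = 88/7 (f(z) = (⅐)*88 = 88/7)
I = 20094
(f(-87) + I) + O = (88/7 + 20094) - 24384 = 140746/7 - 24384 = -29942/7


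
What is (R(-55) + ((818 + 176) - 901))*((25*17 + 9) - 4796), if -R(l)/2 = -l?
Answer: 74154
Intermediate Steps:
R(l) = 2*l (R(l) = -(-2)*l = 2*l)
(R(-55) + ((818 + 176) - 901))*((25*17 + 9) - 4796) = (2*(-55) + ((818 + 176) - 901))*((25*17 + 9) - 4796) = (-110 + (994 - 901))*((425 + 9) - 4796) = (-110 + 93)*(434 - 4796) = -17*(-4362) = 74154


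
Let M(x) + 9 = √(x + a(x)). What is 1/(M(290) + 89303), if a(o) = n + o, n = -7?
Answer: 89294/7973417863 - √573/7973417863 ≈ 1.1196e-5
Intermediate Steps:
a(o) = -7 + o
M(x) = -9 + √(-7 + 2*x) (M(x) = -9 + √(x + (-7 + x)) = -9 + √(-7 + 2*x))
1/(M(290) + 89303) = 1/((-9 + √(-7 + 2*290)) + 89303) = 1/((-9 + √(-7 + 580)) + 89303) = 1/((-9 + √573) + 89303) = 1/(89294 + √573)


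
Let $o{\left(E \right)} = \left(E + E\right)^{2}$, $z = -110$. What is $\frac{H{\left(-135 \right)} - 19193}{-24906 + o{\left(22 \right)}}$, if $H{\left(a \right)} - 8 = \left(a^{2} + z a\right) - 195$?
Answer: $- \frac{2739}{4594} \approx -0.59621$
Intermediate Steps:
$o{\left(E \right)} = 4 E^{2}$ ($o{\left(E \right)} = \left(2 E\right)^{2} = 4 E^{2}$)
$H{\left(a \right)} = -187 + a^{2} - 110 a$ ($H{\left(a \right)} = 8 - \left(195 - a^{2} + 110 a\right) = -187 + a^{2} - 110 a$)
$\frac{H{\left(-135 \right)} - 19193}{-24906 + o{\left(22 \right)}} = \frac{\left(-187 + \left(-135\right)^{2} - -14850\right) - 19193}{-24906 + 4 \cdot 22^{2}} = \frac{\left(-187 + 18225 + 14850\right) - 19193}{-24906 + 4 \cdot 484} = \frac{32888 - 19193}{-24906 + 1936} = \frac{13695}{-22970} = 13695 \left(- \frac{1}{22970}\right) = - \frac{2739}{4594}$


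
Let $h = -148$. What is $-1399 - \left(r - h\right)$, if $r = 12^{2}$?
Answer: $-1691$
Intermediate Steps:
$r = 144$
$-1399 - \left(r - h\right) = -1399 - \left(144 - -148\right) = -1399 - \left(144 + 148\right) = -1399 - 292 = -1691$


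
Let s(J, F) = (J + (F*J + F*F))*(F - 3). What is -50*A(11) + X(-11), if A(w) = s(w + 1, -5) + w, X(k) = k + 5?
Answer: -9756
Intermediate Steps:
s(J, F) = (-3 + F)*(J + F² + F*J) (s(J, F) = (J + (F*J + F²))*(-3 + F) = (J + (F² + F*J))*(-3 + F) = (J + F² + F*J)*(-3 + F) = (-3 + F)*(J + F² + F*J))
X(k) = 5 + k
A(w) = -168 + 33*w (A(w) = ((-5)³ - 3*(w + 1) - 3*(-5)² + (w + 1)*(-5)² - 2*(-5)*(w + 1)) + w = (-125 - 3*(1 + w) - 3*25 + (1 + w)*25 - 2*(-5)*(1 + w)) + w = (-125 + (-3 - 3*w) - 75 + (25 + 25*w) + (10 + 10*w)) + w = (-168 + 32*w) + w = -168 + 33*w)
-50*A(11) + X(-11) = -50*(-168 + 33*11) + (5 - 11) = -50*(-168 + 363) - 6 = -50*195 - 6 = -9750 - 6 = -9756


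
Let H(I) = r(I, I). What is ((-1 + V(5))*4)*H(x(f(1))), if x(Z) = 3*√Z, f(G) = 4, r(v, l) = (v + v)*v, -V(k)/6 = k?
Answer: -8928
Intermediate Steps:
V(k) = -6*k
r(v, l) = 2*v² (r(v, l) = (2*v)*v = 2*v²)
H(I) = 2*I²
((-1 + V(5))*4)*H(x(f(1))) = ((-1 - 6*5)*4)*(2*(3*√4)²) = ((-1 - 30)*4)*(2*(3*2)²) = (-31*4)*(2*6²) = -248*36 = -124*72 = -8928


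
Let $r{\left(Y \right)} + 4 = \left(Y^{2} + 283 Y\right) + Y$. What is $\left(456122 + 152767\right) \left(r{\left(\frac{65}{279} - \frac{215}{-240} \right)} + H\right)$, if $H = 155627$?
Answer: $\frac{630719558245071859}{6642432} \approx 9.4953 \cdot 10^{10}$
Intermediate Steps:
$r{\left(Y \right)} = -4 + Y^{2} + 284 Y$ ($r{\left(Y \right)} = -4 + \left(\left(Y^{2} + 283 Y\right) + Y\right) = -4 + \left(Y^{2} + 284 Y\right) = -4 + Y^{2} + 284 Y$)
$\left(456122 + 152767\right) \left(r{\left(\frac{65}{279} - \frac{215}{-240} \right)} + H\right) = \left(456122 + 152767\right) \left(\left(-4 + \left(\frac{65}{279} - \frac{215}{-240}\right)^{2} + 284 \left(\frac{65}{279} - \frac{215}{-240}\right)\right) + 155627\right) = 608889 \left(\left(-4 + \left(65 \cdot \frac{1}{279} - - \frac{43}{48}\right)^{2} + 284 \left(65 \cdot \frac{1}{279} - - \frac{43}{48}\right)\right) + 155627\right) = 608889 \left(\left(-4 + \left(\frac{65}{279} + \frac{43}{48}\right)^{2} + 284 \left(\frac{65}{279} + \frac{43}{48}\right)\right) + 155627\right) = 608889 \left(\left(-4 + \left(\frac{5039}{4464}\right)^{2} + 284 \cdot \frac{5039}{4464}\right) + 155627\right) = 608889 \left(\left(-4 + \frac{25391521}{19927296} + \frac{357769}{1116}\right) + 155627\right) = 608889 \left(\frac{6334005601}{19927296} + 155627\right) = 608889 \cdot \frac{3107559300193}{19927296} = \frac{630719558245071859}{6642432}$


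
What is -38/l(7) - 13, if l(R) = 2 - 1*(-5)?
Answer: -129/7 ≈ -18.429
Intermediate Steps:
l(R) = 7 (l(R) = 2 + 5 = 7)
-38/l(7) - 13 = -38/7 - 13 = -129/7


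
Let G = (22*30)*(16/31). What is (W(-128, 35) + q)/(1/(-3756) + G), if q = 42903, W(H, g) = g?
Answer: 4999528968/39663329 ≈ 126.05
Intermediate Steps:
G = 10560/31 (G = 660*(16*(1/31)) = 660*(16/31) = 10560/31 ≈ 340.65)
(W(-128, 35) + q)/(1/(-3756) + G) = (35 + 42903)/(1/(-3756) + 10560/31) = 42938/(-1/3756 + 10560/31) = 42938/(39663329/116436) = 42938*(116436/39663329) = 4999528968/39663329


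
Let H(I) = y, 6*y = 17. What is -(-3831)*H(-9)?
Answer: 21709/2 ≈ 10855.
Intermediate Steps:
y = 17/6 (y = (⅙)*17 = 17/6 ≈ 2.8333)
H(I) = 17/6
-(-3831)*H(-9) = -(-3831)*17/6 = -3831*(-17/6) = 21709/2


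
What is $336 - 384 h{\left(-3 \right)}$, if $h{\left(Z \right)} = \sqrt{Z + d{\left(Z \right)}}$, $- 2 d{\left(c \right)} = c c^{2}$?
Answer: $336 - 192 \sqrt{42} \approx -908.3$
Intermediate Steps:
$d{\left(c \right)} = - \frac{c^{3}}{2}$ ($d{\left(c \right)} = - \frac{c c^{2}}{2} = - \frac{c^{3}}{2}$)
$h{\left(Z \right)} = \sqrt{Z - \frac{Z^{3}}{2}}$
$336 - 384 h{\left(-3 \right)} = 336 - 384 \sqrt{-3 - \frac{\left(-3\right)^{3}}{2}} = 336 - 384 \sqrt{-3 - - \frac{27}{2}} = 336 - 384 \sqrt{-3 + \frac{27}{2}} = 336 - 384 \sqrt{\frac{21}{2}} = 336 - 384 \frac{\sqrt{42}}{2} = 336 - 192 \sqrt{42}$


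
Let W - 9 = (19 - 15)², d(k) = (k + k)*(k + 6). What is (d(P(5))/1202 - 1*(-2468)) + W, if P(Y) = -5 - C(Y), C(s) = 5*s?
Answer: 1499013/601 ≈ 2494.2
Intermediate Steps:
P(Y) = -5 - 5*Y
d(k) = 2*k*(6 + k) (d(k) = (2*k)*(6 + k) = 2*k*(6 + k))
W = 25 (W = 9 + (19 - 15)² = 9 + 4² = 9 + 16 = 25)
(d(P(5))/1202 - 1*(-2468)) + W = ((2*(-5 - 5*5)*(6 + (-5 - 5*5)))/1202 - 1*(-2468)) + 25 = ((2*(-5 - 25)*(6 + (-5 - 25)))*(1/1202) + 2468) + 25 = ((2*(-30)*(6 - 30))*(1/1202) + 2468) + 25 = ((2*(-30)*(-24))*(1/1202) + 2468) + 25 = (1440*(1/1202) + 2468) + 25 = (720/601 + 2468) + 25 = 1483988/601 + 25 = 1499013/601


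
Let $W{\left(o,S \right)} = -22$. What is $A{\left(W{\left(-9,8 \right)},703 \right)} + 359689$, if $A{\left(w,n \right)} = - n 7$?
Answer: $354768$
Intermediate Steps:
$A{\left(w,n \right)} = - 7 n$
$A{\left(W{\left(-9,8 \right)},703 \right)} + 359689 = \left(-7\right) 703 + 359689 = -4921 + 359689 = 354768$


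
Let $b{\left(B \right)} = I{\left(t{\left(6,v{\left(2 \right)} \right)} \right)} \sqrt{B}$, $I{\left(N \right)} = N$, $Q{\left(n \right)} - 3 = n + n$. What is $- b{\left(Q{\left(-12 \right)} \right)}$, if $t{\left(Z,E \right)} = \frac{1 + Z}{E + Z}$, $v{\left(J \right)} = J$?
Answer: $- \frac{7 i \sqrt{21}}{8} \approx - 4.0098 i$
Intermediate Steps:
$Q{\left(n \right)} = 3 + 2 n$ ($Q{\left(n \right)} = 3 + \left(n + n\right) = 3 + 2 n$)
$t{\left(Z,E \right)} = \frac{1 + Z}{E + Z}$
$b{\left(B \right)} = \frac{7 \sqrt{B}}{8}$ ($b{\left(B \right)} = \frac{1 + 6}{2 + 6} \sqrt{B} = \frac{1}{8} \cdot 7 \sqrt{B} = \frac{7 \sqrt{B}}{8}$)
$- b{\left(Q{\left(-12 \right)} \right)} = - \frac{7 \sqrt{3 + 2 \left(-12\right)}}{8} = - \frac{7 \sqrt{3 - 24}}{8} = - \frac{7 \sqrt{-21}}{8} = - \frac{7 i \sqrt{21}}{8}$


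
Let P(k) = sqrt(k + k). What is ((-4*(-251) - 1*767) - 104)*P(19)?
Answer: 133*sqrt(38) ≈ 819.87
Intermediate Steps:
P(k) = sqrt(2)*sqrt(k) (P(k) = sqrt(2*k) = sqrt(2)*sqrt(k))
((-4*(-251) - 1*767) - 104)*P(19) = ((-4*(-251) - 1*767) - 104)*(sqrt(2)*sqrt(19)) = ((1004 - 767) - 104)*sqrt(38) = (237 - 104)*sqrt(38) = 133*sqrt(38)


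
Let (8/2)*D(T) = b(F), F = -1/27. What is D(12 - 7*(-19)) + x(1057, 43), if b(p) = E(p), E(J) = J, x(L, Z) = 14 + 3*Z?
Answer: 15443/108 ≈ 142.99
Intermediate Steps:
F = -1/27 (F = -1*1/27 = -1/27 ≈ -0.037037)
b(p) = p
D(T) = -1/108 (D(T) = (¼)*(-1/27) = -1/108)
D(12 - 7*(-19)) + x(1057, 43) = -1/108 + (14 + 3*43) = -1/108 + (14 + 129) = -1/108 + 143 = 15443/108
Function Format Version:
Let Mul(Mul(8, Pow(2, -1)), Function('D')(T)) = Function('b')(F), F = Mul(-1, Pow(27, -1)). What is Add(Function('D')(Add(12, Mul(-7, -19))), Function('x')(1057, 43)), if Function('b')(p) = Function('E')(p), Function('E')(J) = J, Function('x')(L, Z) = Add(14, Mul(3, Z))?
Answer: Rational(15443, 108) ≈ 142.99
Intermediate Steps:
F = Rational(-1, 27) (F = Mul(-1, Rational(1, 27)) = Rational(-1, 27) ≈ -0.037037)
Function('b')(p) = p
Function('D')(T) = Rational(-1, 108) (Function('D')(T) = Mul(Rational(1, 4), Rational(-1, 27)) = Rational(-1, 108))
Add(Function('D')(Add(12, Mul(-7, -19))), Function('x')(1057, 43)) = Add(Rational(-1, 108), Add(14, Mul(3, 43))) = Add(Rational(-1, 108), Add(14, 129)) = Add(Rational(-1, 108), 143) = Rational(15443, 108)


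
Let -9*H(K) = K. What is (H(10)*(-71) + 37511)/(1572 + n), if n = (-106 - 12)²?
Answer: 338309/139464 ≈ 2.4258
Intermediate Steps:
H(K) = -K/9
n = 13924 (n = (-118)² = 13924)
(H(10)*(-71) + 37511)/(1572 + n) = (-⅑*10*(-71) + 37511)/(1572 + 13924) = (-10/9*(-71) + 37511)/15496 = (710/9 + 37511)*(1/15496) = (338309/9)*(1/15496) = 338309/139464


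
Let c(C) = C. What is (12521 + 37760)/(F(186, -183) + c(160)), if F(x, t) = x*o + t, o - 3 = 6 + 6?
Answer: 50281/2767 ≈ 18.172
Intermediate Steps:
o = 15 (o = 3 + (6 + 6) = 3 + 12 = 15)
F(x, t) = t + 15*x (F(x, t) = x*15 + t = 15*x + t = t + 15*x)
(12521 + 37760)/(F(186, -183) + c(160)) = (12521 + 37760)/((-183 + 15*186) + 160) = 50281/((-183 + 2790) + 160) = 50281/(2607 + 160) = 50281/2767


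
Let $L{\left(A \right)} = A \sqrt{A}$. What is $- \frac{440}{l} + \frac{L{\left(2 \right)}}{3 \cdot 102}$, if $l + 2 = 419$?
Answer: $- \frac{440}{417} + \frac{\sqrt{2}}{153} \approx -1.0459$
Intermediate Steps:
$l = 417$ ($l = -2 + 419 = 417$)
$L{\left(A \right)} = A^{\frac{3}{2}}$
$- \frac{440}{l} + \frac{L{\left(2 \right)}}{3 \cdot 102} = - \frac{440}{417} + \frac{2^{\frac{3}{2}}}{3 \cdot 102} = \left(-440\right) \frac{1}{417} + \frac{2 \sqrt{2}}{306} = - \frac{440}{417} + 2 \sqrt{2} \cdot \frac{1}{306} = - \frac{440}{417} + \frac{\sqrt{2}}{153}$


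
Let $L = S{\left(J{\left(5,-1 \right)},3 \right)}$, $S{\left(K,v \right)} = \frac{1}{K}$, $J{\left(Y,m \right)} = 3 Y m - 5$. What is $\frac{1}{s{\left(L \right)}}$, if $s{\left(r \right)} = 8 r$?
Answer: $- \frac{5}{2} \approx -2.5$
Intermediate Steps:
$J{\left(Y,m \right)} = -5 + 3 Y m$ ($J{\left(Y,m \right)} = 3 Y m - 5 = -5 + 3 Y m$)
$L = - \frac{1}{20}$ ($L = \frac{1}{-5 + 3 \cdot 5 \left(-1\right)} = \frac{1}{-5 - 15} = \frac{1}{-20} = - \frac{1}{20} \approx -0.05$)
$\frac{1}{s{\left(L \right)}} = \frac{1}{8 \left(- \frac{1}{20}\right)} = \frac{1}{- \frac{2}{5}} = - \frac{5}{2}$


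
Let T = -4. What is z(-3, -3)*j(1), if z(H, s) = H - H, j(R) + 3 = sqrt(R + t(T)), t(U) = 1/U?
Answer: 0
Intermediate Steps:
j(R) = -3 + sqrt(-1/4 + R) (j(R) = -3 + sqrt(R + 1/(-4)) = -3 + sqrt(R - 1/4) = -3 + sqrt(-1/4 + R))
z(H, s) = 0
z(-3, -3)*j(1) = 0*(-3 + sqrt(-1 + 4*1)/2) = 0*(-3 + sqrt(-1 + 4)/2) = 0*(-3 + sqrt(3)/2) = 0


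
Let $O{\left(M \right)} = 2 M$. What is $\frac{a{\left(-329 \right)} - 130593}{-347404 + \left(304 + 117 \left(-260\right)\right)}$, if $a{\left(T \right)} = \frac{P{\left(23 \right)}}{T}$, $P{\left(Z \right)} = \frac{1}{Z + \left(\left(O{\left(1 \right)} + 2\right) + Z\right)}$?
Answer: $\frac{2148254851}{6210204000} \approx 0.34592$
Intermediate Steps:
$P{\left(Z \right)} = \frac{1}{4 + 2 Z}$ ($P{\left(Z \right)} = \frac{1}{Z + \left(\left(2 \cdot 1 + 2\right) + Z\right)} = \frac{1}{Z + \left(\left(2 + 2\right) + Z\right)} = \frac{1}{Z + \left(4 + Z\right)} = \frac{1}{4 + 2 Z}$)
$a{\left(T \right)} = \frac{1}{50 T}$ ($a{\left(T \right)} = \frac{\frac{1}{2} \frac{1}{2 + 23}}{T} = \frac{\frac{1}{2} \cdot \frac{1}{25}}{T} = \frac{1}{50 T}$)
$\frac{a{\left(-329 \right)} - 130593}{-347404 + \left(304 + 117 \left(-260\right)\right)} = \frac{\frac{1}{50 \left(-329\right)} - 130593}{-347404 + \left(304 + 117 \left(-260\right)\right)} = \frac{\frac{1}{50} \left(- \frac{1}{329}\right) - 130593}{-347404 + \left(304 - 30420\right)} = \frac{- \frac{1}{16450} - 130593}{-347404 - 30116} = - \frac{2148254851}{16450 \left(-377520\right)} = \left(- \frac{2148254851}{16450}\right) \left(- \frac{1}{377520}\right) = \frac{2148254851}{6210204000}$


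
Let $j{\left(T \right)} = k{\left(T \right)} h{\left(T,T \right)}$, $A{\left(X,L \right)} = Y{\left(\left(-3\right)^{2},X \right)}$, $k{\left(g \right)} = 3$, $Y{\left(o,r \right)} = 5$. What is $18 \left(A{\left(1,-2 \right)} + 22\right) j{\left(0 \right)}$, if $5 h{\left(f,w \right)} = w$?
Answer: $0$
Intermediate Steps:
$A{\left(X,L \right)} = 5$
$h{\left(f,w \right)} = \frac{w}{5}$
$j{\left(T \right)} = \frac{3 T}{5}$ ($j{\left(T \right)} = 3 \frac{T}{5} = \frac{3 T}{5}$)
$18 \left(A{\left(1,-2 \right)} + 22\right) j{\left(0 \right)} = 18 \left(5 + 22\right) \frac{3}{5} \cdot 0 = 18 \cdot 27 \cdot 0 = 486 \cdot 0 = 0$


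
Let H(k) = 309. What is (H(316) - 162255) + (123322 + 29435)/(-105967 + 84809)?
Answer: -3426606225/21158 ≈ -1.6195e+5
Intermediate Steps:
(H(316) - 162255) + (123322 + 29435)/(-105967 + 84809) = (309 - 162255) + (123322 + 29435)/(-105967 + 84809) = -161946 + 152757/(-21158) = -161946 + 152757*(-1/21158) = -161946 - 152757/21158 = -3426606225/21158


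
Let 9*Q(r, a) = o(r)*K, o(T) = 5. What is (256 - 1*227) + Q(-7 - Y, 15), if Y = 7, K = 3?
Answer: 92/3 ≈ 30.667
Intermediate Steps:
Q(r, a) = 5/3 (Q(r, a) = (5*3)/9 = (1/9)*15 = 5/3)
(256 - 1*227) + Q(-7 - Y, 15) = (256 - 1*227) + 5/3 = (256 - 227) + 5/3 = 29 + 5/3 = 92/3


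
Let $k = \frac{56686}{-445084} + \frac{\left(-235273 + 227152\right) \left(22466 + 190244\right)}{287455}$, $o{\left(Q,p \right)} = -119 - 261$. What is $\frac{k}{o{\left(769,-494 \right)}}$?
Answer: $\frac{76886236772857}{4861781606360} \approx 15.814$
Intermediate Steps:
$o{\left(Q,p \right)} = -380$ ($o{\left(Q,p \right)} = -119 - 261 = -380$)
$k = - \frac{76886236772857}{12794162122}$ ($k = 56686 \left(- \frac{1}{445084}\right) + \left(-8121\right) 212710 \cdot \frac{1}{287455} = - \frac{28343}{222542} - \frac{345483582}{57491} = - \frac{76886236772857}{12794162122} \approx -6009.5$)
$\frac{k}{o{\left(769,-494 \right)}} = - \frac{76886236772857}{12794162122 \left(-380\right)} = \left(- \frac{76886236772857}{12794162122}\right) \left(- \frac{1}{380}\right) = \frac{76886236772857}{4861781606360}$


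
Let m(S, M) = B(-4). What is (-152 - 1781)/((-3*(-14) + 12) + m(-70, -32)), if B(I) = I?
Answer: -1933/50 ≈ -38.660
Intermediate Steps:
m(S, M) = -4
(-152 - 1781)/((-3*(-14) + 12) + m(-70, -32)) = (-152 - 1781)/((-3*(-14) + 12) - 4) = -1933/((42 + 12) - 4) = -1933/(54 - 4) = -1933/50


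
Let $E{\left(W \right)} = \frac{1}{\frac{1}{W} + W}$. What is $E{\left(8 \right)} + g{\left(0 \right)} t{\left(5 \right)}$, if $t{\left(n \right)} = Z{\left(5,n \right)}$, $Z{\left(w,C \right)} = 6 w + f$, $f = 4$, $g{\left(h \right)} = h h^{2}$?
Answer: $\frac{8}{65} \approx 0.12308$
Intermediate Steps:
$g{\left(h \right)} = h^{3}$
$Z{\left(w,C \right)} = 4 + 6 w$ ($Z{\left(w,C \right)} = 6 w + 4 = 4 + 6 w$)
$t{\left(n \right)} = 34$ ($t{\left(n \right)} = 4 + 6 \cdot 5 = 4 + 30 = 34$)
$E{\left(W \right)} = \frac{1}{W + \frac{1}{W}}$
$E{\left(8 \right)} + g{\left(0 \right)} t{\left(5 \right)} = \frac{8}{1 + 8^{2}} + 0^{3} \cdot 34 = \frac{8}{1 + 64} + 0 \cdot 34 = \frac{8}{65} + 0 = \frac{8}{65}$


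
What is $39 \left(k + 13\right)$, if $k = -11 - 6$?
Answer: $-156$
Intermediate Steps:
$k = -17$ ($k = -11 - 6 = -17$)
$39 \left(k + 13\right) = 39 \left(-17 + 13\right) = 39 \left(-4\right) = -156$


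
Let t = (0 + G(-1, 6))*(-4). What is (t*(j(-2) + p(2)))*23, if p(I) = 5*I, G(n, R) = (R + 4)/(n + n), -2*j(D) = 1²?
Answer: 4370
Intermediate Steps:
j(D) = -½ (j(D) = -½*1² = -½*1 = -½)
G(n, R) = (4 + R)/(2*n) (G(n, R) = (4 + R)/((2*n)) = (4 + R)*(1/(2*n)) = (4 + R)/(2*n))
t = 20 (t = (0 + (½)*(4 + 6)/(-1))*(-4) = (0 + (½)*(-1)*10)*(-4) = (0 - 5)*(-4) = -5*(-4) = 20)
(t*(j(-2) + p(2)))*23 = (20*(-½ + 5*2))*23 = (20*(-½ + 10))*23 = (20*(19/2))*23 = 190*23 = 4370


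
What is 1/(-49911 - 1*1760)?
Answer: -1/51671 ≈ -1.9353e-5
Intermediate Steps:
1/(-49911 - 1*1760) = 1/(-49911 - 1760) = 1/(-51671) = -1/51671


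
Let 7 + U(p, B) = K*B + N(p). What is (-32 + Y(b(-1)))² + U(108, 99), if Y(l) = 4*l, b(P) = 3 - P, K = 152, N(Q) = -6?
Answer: 15291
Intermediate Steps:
U(p, B) = -13 + 152*B (U(p, B) = -7 + (152*B - 6) = -7 + (-6 + 152*B) = -13 + 152*B)
(-32 + Y(b(-1)))² + U(108, 99) = (-32 + 4*(3 - 1*(-1)))² + (-13 + 152*99) = (-32 + 4*(3 + 1))² + (-13 + 15048) = (-32 + 4*4)² + 15035 = (-32 + 16)² + 15035 = (-16)² + 15035 = 256 + 15035 = 15291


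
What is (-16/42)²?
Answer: 64/441 ≈ 0.14512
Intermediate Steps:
(-16/42)² = (-16*1/42)² = (-8/21)² = 64/441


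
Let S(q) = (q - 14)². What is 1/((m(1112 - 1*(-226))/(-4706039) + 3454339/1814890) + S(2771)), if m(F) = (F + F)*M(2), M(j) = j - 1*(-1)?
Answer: 1220134731530/9274306201201963013 ≈ 1.3156e-7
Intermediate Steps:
M(j) = 1 + j (M(j) = j + 1 = 1 + j)
m(F) = 6*F (m(F) = (F + F)*(1 + 2) = (2*F)*3 = 6*F)
S(q) = (-14 + q)²
1/((m(1112 - 1*(-226))/(-4706039) + 3454339/1814890) + S(2771)) = 1/(((6*(1112 - 1*(-226)))/(-4706039) + 3454339/1814890) + (-14 + 2771)²) = 1/(((6*(1112 + 226))*(-1/4706039) + 3454339*(1/1814890)) + 2757²) = 1/(((6*1338)*(-1/4706039) + 493477/259270) + 7601049) = 1/((8028*(-1/4706039) + 493477/259270) + 7601049) = 1/((-8028/4706039 + 493477/259270) + 7601049) = 1/(2320240588043/1220134731530 + 7601049) = 1/(9274306201201963013/1220134731530) = 1220134731530/9274306201201963013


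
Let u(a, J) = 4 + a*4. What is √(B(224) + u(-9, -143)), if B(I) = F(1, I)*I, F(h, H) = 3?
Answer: 8*√10 ≈ 25.298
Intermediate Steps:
u(a, J) = 4 + 4*a
B(I) = 3*I
√(B(224) + u(-9, -143)) = √(3*224 + (4 + 4*(-9))) = √(672 + (4 - 36)) = √(672 - 32) = √640 = 8*√10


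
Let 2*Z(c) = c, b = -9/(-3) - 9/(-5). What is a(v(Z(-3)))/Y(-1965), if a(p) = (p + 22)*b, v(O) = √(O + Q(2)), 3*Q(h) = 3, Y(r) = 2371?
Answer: 528/11855 + 12*I*√2/11855 ≈ 0.044538 + 0.0014315*I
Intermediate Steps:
Q(h) = 1 (Q(h) = (⅓)*3 = 1)
b = 24/5 (b = -9*(-⅓) - 9*(-⅕) = 3 + 9/5 = 24/5 ≈ 4.8000)
Z(c) = c/2
v(O) = √(1 + O) (v(O) = √(O + 1) = √(1 + O))
a(p) = 528/5 + 24*p/5 (a(p) = (p + 22)*(24/5) = (22 + p)*(24/5) = 528/5 + 24*p/5)
a(v(Z(-3)))/Y(-1965) = (528/5 + 24*√(1 + (½)*(-3))/5)/2371 = (528/5 + 24*√(1 - 3/2)/5)*(1/2371) = (528/5 + 24*√(-½)/5)*(1/2371) = (528/5 + 24*(I*√2/2)/5)*(1/2371) = (528/5 + 12*I*√2/5)*(1/2371) = 528/11855 + 12*I*√2/11855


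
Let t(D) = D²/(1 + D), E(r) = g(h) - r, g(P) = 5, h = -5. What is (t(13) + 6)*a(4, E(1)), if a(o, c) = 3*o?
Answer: 1518/7 ≈ 216.86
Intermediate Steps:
E(r) = 5 - r
t(D) = D²/(1 + D)
(t(13) + 6)*a(4, E(1)) = (13²/(1 + 13) + 6)*(3*4) = (169/14 + 6)*12 = (253/14)*12 = 1518/7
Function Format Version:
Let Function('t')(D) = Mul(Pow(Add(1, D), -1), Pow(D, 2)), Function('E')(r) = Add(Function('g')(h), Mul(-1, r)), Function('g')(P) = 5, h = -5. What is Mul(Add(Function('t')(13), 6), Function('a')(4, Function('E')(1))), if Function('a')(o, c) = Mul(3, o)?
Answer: Rational(1518, 7) ≈ 216.86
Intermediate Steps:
Function('E')(r) = Add(5, Mul(-1, r))
Function('t')(D) = Mul(Pow(D, 2), Pow(Add(1, D), -1))
Mul(Add(Function('t')(13), 6), Function('a')(4, Function('E')(1))) = Mul(Add(Mul(Pow(13, 2), Pow(Add(1, 13), -1)), 6), Mul(3, 4)) = Mul(Add(Mul(169, Pow(14, -1)), 6), 12) = Mul(Add(Mul(169, Rational(1, 14)), 6), 12) = Mul(Add(Rational(169, 14), 6), 12) = Mul(Rational(253, 14), 12) = Rational(1518, 7)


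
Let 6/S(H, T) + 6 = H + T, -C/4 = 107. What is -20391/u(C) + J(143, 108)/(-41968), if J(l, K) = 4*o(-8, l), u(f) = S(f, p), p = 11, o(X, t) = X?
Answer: 7541468617/5246 ≈ 1.4376e+6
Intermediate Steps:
C = -428 (C = -4*107 = -428)
S(H, T) = 6/(-6 + H + T) (S(H, T) = 6/(-6 + (H + T)) = 6/(-6 + H + T))
u(f) = 6/(5 + f) (u(f) = 6/(-6 + f + 11) = 6/(5 + f))
J(l, K) = -32 (J(l, K) = 4*(-8) = -32)
-20391/u(C) + J(143, 108)/(-41968) = -20391/(6/(5 - 428)) - 32/(-41968) = -20391/(6/(-423)) - 32*(-1/41968) = -20391/(6*(-1/423)) + 2/2623 = -20391/(-2/141) + 2/2623 = -20391*(-141/2) + 2/2623 = 2875131/2 + 2/2623 = 7541468617/5246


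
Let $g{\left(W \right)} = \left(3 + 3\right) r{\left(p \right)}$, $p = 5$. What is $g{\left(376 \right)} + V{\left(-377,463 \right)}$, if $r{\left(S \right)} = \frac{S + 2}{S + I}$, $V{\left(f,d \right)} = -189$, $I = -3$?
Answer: $-168$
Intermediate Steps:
$r{\left(S \right)} = \frac{2 + S}{-3 + S}$ ($r{\left(S \right)} = \frac{S + 2}{S - 3} = \frac{2 + S}{-3 + S}$)
$g{\left(W \right)} = 21$ ($g{\left(W \right)} = \left(3 + 3\right) \frac{2 + 5}{-3 + 5} = 6 \cdot \frac{1}{2} \cdot 7 = 6 \cdot \frac{7}{2} = 21$)
$g{\left(376 \right)} + V{\left(-377,463 \right)} = 21 - 189 = -168$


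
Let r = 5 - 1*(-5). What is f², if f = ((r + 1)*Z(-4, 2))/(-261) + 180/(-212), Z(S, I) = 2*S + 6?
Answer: 111915241/191351889 ≈ 0.58487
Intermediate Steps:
Z(S, I) = 6 + 2*S
r = 10 (r = 5 + 5 = 10)
f = -10579/13833 (f = ((10 + 1)*(6 + 2*(-4)))/(-261) + 180/(-212) = (11*(6 - 8))*(-1/261) + 180*(-1/212) = (11*(-2))*(-1/261) - 45/53 = -22*(-1/261) - 45/53 = 22/261 - 45/53 = -10579/13833 ≈ -0.76477)
f² = (-10579/13833)² = 111915241/191351889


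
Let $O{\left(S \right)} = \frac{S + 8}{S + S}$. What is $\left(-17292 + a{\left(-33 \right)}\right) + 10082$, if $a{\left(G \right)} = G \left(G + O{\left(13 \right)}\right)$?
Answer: $- \frac{159839}{26} \approx -6147.7$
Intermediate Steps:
$O{\left(S \right)} = \frac{8 + S}{2 S}$
$a{\left(G \right)} = G \left(\frac{21}{26} + G\right)$ ($a{\left(G \right)} = G \left(G + \frac{8 + 13}{2 \cdot 13}\right) = G \left(G + \frac{1}{2} \cdot \frac{1}{13} \cdot 21\right) = G \left(G + \frac{21}{26}\right) = G \left(\frac{21}{26} + G\right)$)
$\left(-17292 + a{\left(-33 \right)}\right) + 10082 = \left(-17292 + \frac{1}{26} \left(-33\right) \left(21 + 26 \left(-33\right)\right)\right) + 10082 = \left(-17292 + \frac{1}{26} \left(-33\right) \left(21 - 858\right)\right) + 10082 = \left(-17292 + \frac{1}{26} \left(-33\right) \left(-837\right)\right) + 10082 = \left(-17292 + \frac{27621}{26}\right) + 10082 = - \frac{421971}{26} + 10082 = - \frac{159839}{26}$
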